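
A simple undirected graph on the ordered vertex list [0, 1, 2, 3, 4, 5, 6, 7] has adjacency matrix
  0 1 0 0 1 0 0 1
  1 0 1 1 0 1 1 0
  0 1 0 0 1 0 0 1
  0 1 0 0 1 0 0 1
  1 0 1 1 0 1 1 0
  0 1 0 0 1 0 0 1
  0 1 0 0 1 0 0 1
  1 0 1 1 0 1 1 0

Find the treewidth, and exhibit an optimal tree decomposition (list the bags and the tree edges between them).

Each bag holds 4 vertices, so the decomposition has width 3, which upper-bounds the treewidth. For the lower bound: the 4 vertex sets {0,7}, {3,4}, {1}, {6} are disjoint, each induces a connected subgraph, and every pair is joined by at least one edge of G. Contracting each set to a single vertex therefore yields K_{4} as a minor, and since treewidth is minor-monotone, tw(G) ≥ tw(K_{4}) = 3. Hence tw(G) = 3 exactly.

Treewidth 3.
One such decomposition:
Bags: B1 = {0, 1, 4, 7}  B2 = {1, 3, 4, 7}  B3 = {1, 4, 6, 7}  B4 = {1, 4, 5, 7}  B5 = {1, 2, 4, 7}
Tree: B1–B2, B2–B3, B3–B4, B4–B5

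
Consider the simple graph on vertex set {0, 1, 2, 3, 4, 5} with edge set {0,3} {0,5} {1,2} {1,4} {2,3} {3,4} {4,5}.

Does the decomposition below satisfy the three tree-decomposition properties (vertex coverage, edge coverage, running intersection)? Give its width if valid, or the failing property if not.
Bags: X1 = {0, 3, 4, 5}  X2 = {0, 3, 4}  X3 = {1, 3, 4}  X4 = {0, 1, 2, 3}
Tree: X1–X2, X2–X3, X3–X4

No — bags containing vertex 0 are not connected in the tree.

A tree decomposition must satisfy three properties: every vertex lies in some bag; for every edge, both endpoints lie together in some bag; and for every vertex, the bags containing it form a connected subtree. Here bags containing vertex 0 are not connected in the tree, so the decomposition is invalid.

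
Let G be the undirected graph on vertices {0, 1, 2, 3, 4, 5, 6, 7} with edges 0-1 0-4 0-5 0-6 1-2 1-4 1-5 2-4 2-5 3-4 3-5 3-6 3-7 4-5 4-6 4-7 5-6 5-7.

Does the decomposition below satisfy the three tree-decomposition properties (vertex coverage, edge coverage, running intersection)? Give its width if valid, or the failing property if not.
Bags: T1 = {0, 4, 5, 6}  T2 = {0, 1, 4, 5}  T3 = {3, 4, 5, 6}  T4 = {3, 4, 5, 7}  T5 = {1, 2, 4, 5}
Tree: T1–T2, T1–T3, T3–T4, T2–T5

Yes; width 3.

Every vertex of G appears in some bag (union = {0, 1, 2, 3, 4, 5, 6, 7}); every edge is covered by a bag; and for each vertex v the set of bags containing v is connected in the bag tree. The decomposition is therefore valid. The largest bag has 4 vertices, so the width is 3.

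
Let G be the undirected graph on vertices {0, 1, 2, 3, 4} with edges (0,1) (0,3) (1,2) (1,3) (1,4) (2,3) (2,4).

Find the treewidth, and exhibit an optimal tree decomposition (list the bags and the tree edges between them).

Treewidth 2.
One optimal decomposition is:
Bags: B1 = {1, 2, 3}  B2 = {0, 1, 3}  B3 = {1, 2, 4}
Tree: B1–B2, B1–B3

The largest bag has 3 vertices, giving width 2; this decomposition certifies tw(G) ≤ 2. On the other hand G contains the 3-clique {0, 1, 3}. A clique must lie in a single bag of any decomposition, so no decomposition can have width below 2. Combining the bounds, tw(G) = 2.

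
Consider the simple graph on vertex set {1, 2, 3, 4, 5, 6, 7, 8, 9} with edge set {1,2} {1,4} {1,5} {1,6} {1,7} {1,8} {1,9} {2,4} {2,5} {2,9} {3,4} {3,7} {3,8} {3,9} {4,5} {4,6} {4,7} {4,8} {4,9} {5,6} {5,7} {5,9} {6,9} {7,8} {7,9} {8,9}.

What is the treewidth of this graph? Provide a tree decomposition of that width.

The largest bag has 5 vertices, giving width 4; this decomposition certifies tw(G) ≤ 4. Conversely, {1, 4, 7, 8, 9} is a clique of size 5, and the vertices of any clique must share a bag in every tree decomposition; so some bag has ≥ 5 vertices and tw(G) ≥ 4. Combining the bounds, tw(G) = 4.

Treewidth 4.
One optimal decomposition is:
Bags: B1 = {1, 4, 5, 6, 9}  B2 = {1, 4, 5, 7, 9}  B3 = {1, 4, 7, 8, 9}  B4 = {1, 2, 4, 5, 9}  B5 = {3, 4, 7, 8, 9}
Tree: B1–B2, B2–B3, B1–B4, B3–B5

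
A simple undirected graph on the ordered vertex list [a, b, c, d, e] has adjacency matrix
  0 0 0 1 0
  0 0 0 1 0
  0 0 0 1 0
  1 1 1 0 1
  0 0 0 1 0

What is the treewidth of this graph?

A width-1 tree decomposition is:
Bags: B1 = {b, d}  B2 = {c, d}  B3 = {a, d}  B4 = {d, e}
Tree: B1–B2, B1–B3, B1–B4
Each bag holds 2 vertices, so the decomposition has width 1, which upper-bounds the treewidth. G has an edge, so its treewidth is at least 1. Combining the bounds, tw(G) = 1.

1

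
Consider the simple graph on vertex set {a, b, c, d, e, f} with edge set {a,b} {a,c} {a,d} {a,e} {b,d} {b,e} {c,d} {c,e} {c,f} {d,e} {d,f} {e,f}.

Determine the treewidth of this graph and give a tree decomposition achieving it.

Treewidth 3.
Bags: B1 = {a, b, d, e}  B2 = {a, c, d, e}  B3 = {c, d, e, f}
Tree: B1–B2, B2–B3

Every bag has size at most 4, so the width is 4 − 1 = 3 and tw(G) ≤ 3. For the lower bound, the 4 vertices {c, d, e, f} are pairwise adjacent, and any tree decomposition puts a clique entirely inside one bag — forcing width ≥ 3. The upper and lower bounds meet at 3, so that is the treewidth.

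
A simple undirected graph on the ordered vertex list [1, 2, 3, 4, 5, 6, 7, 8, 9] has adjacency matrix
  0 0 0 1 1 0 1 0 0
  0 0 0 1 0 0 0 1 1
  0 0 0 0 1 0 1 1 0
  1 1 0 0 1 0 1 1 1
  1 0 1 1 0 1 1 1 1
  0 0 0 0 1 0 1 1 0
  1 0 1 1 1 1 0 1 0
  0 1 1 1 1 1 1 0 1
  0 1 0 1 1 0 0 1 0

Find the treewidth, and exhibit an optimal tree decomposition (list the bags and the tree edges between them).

Treewidth 3.
Bags: B1 = {4, 5, 7, 8}  B2 = {4, 5, 8, 9}  B3 = {5, 6, 7, 8}  B4 = {1, 4, 5, 7}  B5 = {3, 5, 7, 8}  B6 = {2, 4, 8, 9}
Tree: B1–B2, B1–B3, B1–B4, B1–B5, B2–B6

The largest bag has 4 vertices, giving width 3; this decomposition certifies tw(G) ≤ 3. On the other hand G contains the 4-clique {2, 4, 8, 9}. A clique must lie in a single bag of any decomposition, so no decomposition can have width below 3. The upper and lower bounds meet at 3, so that is the treewidth.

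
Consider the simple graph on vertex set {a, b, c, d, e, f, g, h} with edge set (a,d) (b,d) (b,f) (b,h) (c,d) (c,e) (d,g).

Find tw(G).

A width-1 tree decomposition is:
Bags: B1 = {c, d}  B2 = {b, d}  B3 = {b, f}  B4 = {a, d}  B5 = {c, e}  B6 = {b, h}  B7 = {d, g}
Tree: B1–B2, B2–B3, B1–B4, B1–B5, B3–B6, B4–B7
Each bag holds 2 vertices, so the decomposition has width 1, which upper-bounds the treewidth. Any graph with an edge has treewidth ≥ 1, and G has the edge c–d. Combining the bounds, tw(G) = 1.

1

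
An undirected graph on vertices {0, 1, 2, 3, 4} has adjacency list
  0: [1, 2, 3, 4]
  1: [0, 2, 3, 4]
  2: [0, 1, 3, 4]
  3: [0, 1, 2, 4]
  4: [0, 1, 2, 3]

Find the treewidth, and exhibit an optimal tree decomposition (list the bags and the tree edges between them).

A single bag containing all 5 vertices is trivially a valid decomposition of width 4. On the other hand G contains the 5-clique {0, 1, 2, 3, 4}. A clique must lie in a single bag of any decomposition, so no decomposition can have width below 4. Therefore the treewidth is 4.

Treewidth 4.
Bags: B1 = {0, 1, 2, 3, 4}
Tree: (single bag)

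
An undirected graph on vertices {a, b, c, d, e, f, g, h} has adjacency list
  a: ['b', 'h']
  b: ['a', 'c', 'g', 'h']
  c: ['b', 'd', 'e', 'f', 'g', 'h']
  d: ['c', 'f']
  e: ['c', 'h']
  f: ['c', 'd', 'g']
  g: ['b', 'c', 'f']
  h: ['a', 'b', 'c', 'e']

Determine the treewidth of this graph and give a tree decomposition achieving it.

Every bag has size at most 3, so the width is 3 − 1 = 2 and tw(G) ≤ 2. Conversely, {c, e, h} is a clique of size 3, and the vertices of any clique must share a bag in every tree decomposition; so some bag has ≥ 3 vertices and tw(G) ≥ 2. Therefore the treewidth is 2.

Treewidth 2.
Bags: B1 = {c, f, g}  B2 = {b, c, g}  B3 = {b, c, h}  B4 = {c, d, f}  B5 = {a, b, h}  B6 = {c, e, h}
Tree: B1–B2, B2–B3, B1–B4, B3–B5, B3–B6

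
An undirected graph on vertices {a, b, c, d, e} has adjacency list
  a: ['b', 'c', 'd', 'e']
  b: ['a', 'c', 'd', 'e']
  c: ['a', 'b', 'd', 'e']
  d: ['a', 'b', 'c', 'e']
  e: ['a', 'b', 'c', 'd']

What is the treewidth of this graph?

A width-4 tree decomposition is:
Bags: B1 = {a, b, c, d, e}
Tree: (single bag)
A single bag containing all 5 vertices is trivially a valid decomposition of width 4. On the other hand G contains the 5-clique {a, b, c, d, e}. A clique must lie in a single bag of any decomposition, so no decomposition can have width below 4. Hence tw(G) = 4 exactly.

4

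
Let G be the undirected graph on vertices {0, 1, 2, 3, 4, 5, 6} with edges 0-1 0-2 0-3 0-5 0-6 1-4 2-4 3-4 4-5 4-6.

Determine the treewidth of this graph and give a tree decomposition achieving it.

Treewidth 2.
Bags: B1 = {0, 1, 4}  B2 = {0, 3, 4}  B3 = {0, 4, 5}  B4 = {0, 4, 6}  B5 = {0, 2, 4}
Tree: B1–B2, B2–B3, B3–B4, B4–B5

Every bag has size at most 3, so the width is 3 − 1 = 2 and tw(G) ≤ 2. Since 0–1–4–3–0 is a cycle in G, G is not acyclic. Forests are exactly the graphs of treewidth ≤ 1, so tw(G) ≥ 2. Therefore the treewidth is 2.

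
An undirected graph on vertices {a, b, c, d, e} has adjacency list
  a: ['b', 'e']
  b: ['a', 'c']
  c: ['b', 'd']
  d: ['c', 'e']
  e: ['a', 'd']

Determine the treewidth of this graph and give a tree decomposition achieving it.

Treewidth 2.
One such decomposition:
Bags: B1 = {a, b, c}  B2 = {a, c, d}  B3 = {a, d, e}
Tree: B1–B2, B2–B3

The largest bag has 3 vertices, giving width 2; this decomposition certifies tw(G) ≤ 2. Since a–b–c–d–e–a is a cycle in G, G is not acyclic. Forests are exactly the graphs of treewidth ≤ 1, so tw(G) ≥ 2. Combining the bounds, tw(G) = 2.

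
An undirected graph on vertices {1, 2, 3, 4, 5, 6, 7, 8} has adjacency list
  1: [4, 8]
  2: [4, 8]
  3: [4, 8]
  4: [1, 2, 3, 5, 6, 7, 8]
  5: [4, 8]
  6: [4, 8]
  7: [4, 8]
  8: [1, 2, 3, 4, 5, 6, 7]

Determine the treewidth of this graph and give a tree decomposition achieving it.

Every bag has size at most 3, so the width is 3 − 1 = 2 and tw(G) ≤ 2. On the other hand G contains the 3-clique {1, 4, 8}. A clique must lie in a single bag of any decomposition, so no decomposition can have width below 2. Therefore the treewidth is 2.

Treewidth 2.
Bags: B1 = {4, 7, 8}  B2 = {3, 4, 8}  B3 = {2, 4, 8}  B4 = {1, 4, 8}  B5 = {4, 5, 8}  B6 = {4, 6, 8}
Tree: B1–B2, B2–B3, B2–B4, B2–B5, B2–B6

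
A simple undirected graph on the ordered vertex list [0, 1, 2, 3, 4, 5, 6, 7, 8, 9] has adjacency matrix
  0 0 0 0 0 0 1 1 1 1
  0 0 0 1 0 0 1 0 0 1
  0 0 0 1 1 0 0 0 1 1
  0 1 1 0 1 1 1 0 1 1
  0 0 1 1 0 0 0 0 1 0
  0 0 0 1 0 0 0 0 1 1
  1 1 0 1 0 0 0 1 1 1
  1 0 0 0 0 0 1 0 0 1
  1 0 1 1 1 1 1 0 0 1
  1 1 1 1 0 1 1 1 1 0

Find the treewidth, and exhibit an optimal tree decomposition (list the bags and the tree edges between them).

The largest bag has 4 vertices, giving width 3; this decomposition certifies tw(G) ≤ 3. On the other hand G contains the 4-clique {0, 6, 8, 9}. A clique must lie in a single bag of any decomposition, so no decomposition can have width below 3. Combining the bounds, tw(G) = 3.

Treewidth 3.
One such decomposition:
Bags: B1 = {2, 3, 8, 9}  B2 = {3, 5, 8, 9}  B3 = {3, 6, 8, 9}  B4 = {0, 6, 8, 9}  B5 = {1, 3, 6, 9}  B6 = {0, 6, 7, 9}  B7 = {2, 3, 4, 8}
Tree: B1–B2, B2–B3, B3–B4, B3–B5, B4–B6, B1–B7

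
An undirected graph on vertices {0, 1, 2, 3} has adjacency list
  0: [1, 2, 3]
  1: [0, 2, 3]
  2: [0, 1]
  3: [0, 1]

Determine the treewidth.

A width-2 tree decomposition is:
Bags: B1 = {0, 1, 2}  B2 = {0, 1, 3}
Tree: B1–B2
The largest bag has 3 vertices, giving width 2; this decomposition certifies tw(G) ≤ 2. Conversely, {0, 1, 2} is a clique of size 3, and the vertices of any clique must share a bag in every tree decomposition; so some bag has ≥ 3 vertices and tw(G) ≥ 2. Combining the bounds, tw(G) = 2.

2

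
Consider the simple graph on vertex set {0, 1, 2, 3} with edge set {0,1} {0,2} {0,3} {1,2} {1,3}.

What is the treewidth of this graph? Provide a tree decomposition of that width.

Treewidth 2.
One optimal decomposition is:
Bags: B1 = {0, 1, 3}  B2 = {0, 1, 2}
Tree: B1–B2

The largest bag has 3 vertices, giving width 2; this decomposition certifies tw(G) ≤ 2. On the other hand G contains the 3-clique {0, 1, 2}. A clique must lie in a single bag of any decomposition, so no decomposition can have width below 2. The upper and lower bounds meet at 2, so that is the treewidth.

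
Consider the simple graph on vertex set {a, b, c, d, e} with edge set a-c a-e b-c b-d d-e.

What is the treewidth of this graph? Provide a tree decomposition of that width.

The largest bag has 3 vertices, giving width 2; this decomposition certifies tw(G) ≤ 2. For the lower bound, G contains the cycle a–c–b–d–e–a, so G is not a forest; only forests have treewidth ≤ 1, hence tw(G) ≥ 2. The upper and lower bounds meet at 2, so that is the treewidth.

Treewidth 2.
One optimal decomposition is:
Bags: B1 = {a, b, c}  B2 = {a, b, d}  B3 = {a, d, e}
Tree: B1–B2, B2–B3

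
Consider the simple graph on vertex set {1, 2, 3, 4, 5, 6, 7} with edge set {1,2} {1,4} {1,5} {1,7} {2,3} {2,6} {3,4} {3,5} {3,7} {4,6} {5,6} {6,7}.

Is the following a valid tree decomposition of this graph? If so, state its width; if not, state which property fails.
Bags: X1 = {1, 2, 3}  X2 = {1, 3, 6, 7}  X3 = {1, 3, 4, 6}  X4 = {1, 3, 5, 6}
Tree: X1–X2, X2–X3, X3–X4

No — edge (6,2) lies in no bag.

A tree decomposition must satisfy three properties: every vertex lies in some bag; for every edge, both endpoints lie together in some bag; and for every vertex, the bags containing it form a connected subtree. Here edge (6,2) lies in no bag, so the decomposition is invalid.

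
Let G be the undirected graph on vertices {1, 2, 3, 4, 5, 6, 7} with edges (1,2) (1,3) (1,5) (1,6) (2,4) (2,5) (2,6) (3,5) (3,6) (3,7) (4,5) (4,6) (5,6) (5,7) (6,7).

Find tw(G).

A width-3 tree decomposition is:
Bags: B1 = {1, 2, 5, 6}  B2 = {1, 3, 5, 6}  B3 = {3, 5, 6, 7}  B4 = {2, 4, 5, 6}
Tree: B1–B2, B2–B3, B1–B4
The largest bag has 4 vertices, giving width 3; this decomposition certifies tw(G) ≤ 3. Conversely, {1, 2, 5, 6} is a clique of size 4, and the vertices of any clique must share a bag in every tree decomposition; so some bag has ≥ 4 vertices and tw(G) ≥ 3. Hence tw(G) = 3 exactly.

3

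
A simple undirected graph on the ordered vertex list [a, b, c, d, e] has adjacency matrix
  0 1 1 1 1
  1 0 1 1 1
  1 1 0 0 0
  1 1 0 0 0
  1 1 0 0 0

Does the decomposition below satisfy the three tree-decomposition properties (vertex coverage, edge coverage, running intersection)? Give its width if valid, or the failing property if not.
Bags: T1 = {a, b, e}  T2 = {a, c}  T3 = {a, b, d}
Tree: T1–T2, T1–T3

A tree decomposition must satisfy three properties: every vertex lies in some bag; for every edge, both endpoints lie together in some bag; and for every vertex, the bags containing it form a connected subtree. Here edge (b,c) lies in no bag, so the decomposition is invalid.

No — edge (b,c) lies in no bag.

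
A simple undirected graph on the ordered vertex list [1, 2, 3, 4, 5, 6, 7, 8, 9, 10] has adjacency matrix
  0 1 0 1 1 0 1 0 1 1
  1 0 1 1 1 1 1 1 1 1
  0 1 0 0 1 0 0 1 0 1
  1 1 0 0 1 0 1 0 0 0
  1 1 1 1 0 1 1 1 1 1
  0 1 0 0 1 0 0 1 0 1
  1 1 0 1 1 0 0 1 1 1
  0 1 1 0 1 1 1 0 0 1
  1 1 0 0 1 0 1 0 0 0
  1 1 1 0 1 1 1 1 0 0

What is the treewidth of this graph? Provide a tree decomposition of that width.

Each bag holds 5 vertices, so the decomposition has width 4, which upper-bounds the treewidth. On the other hand G contains the 5-clique {2, 3, 5, 8, 10}. A clique must lie in a single bag of any decomposition, so no decomposition can have width below 4. Combining the bounds, tw(G) = 4.

Treewidth 4.
One such decomposition:
Bags: B1 = {2, 5, 7, 8, 10}  B2 = {2, 5, 6, 8, 10}  B3 = {1, 2, 5, 7, 10}  B4 = {2, 3, 5, 8, 10}  B5 = {1, 2, 5, 7, 9}  B6 = {1, 2, 4, 5, 7}
Tree: B1–B2, B1–B3, B1–B4, B3–B5, B5–B6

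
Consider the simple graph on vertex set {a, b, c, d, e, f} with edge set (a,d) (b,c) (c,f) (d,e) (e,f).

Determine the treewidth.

A width-1 tree decomposition is:
Bags: B1 = {b, c}  B2 = {c, f}  B3 = {e, f}  B4 = {d, e}  B5 = {a, d}
Tree: B1–B2, B2–B3, B3–B4, B4–B5
The largest bag has 2 vertices, giving width 1; this decomposition certifies tw(G) ≤ 1. Any graph with an edge has treewidth ≥ 1, and G has the edge b–c. The upper and lower bounds meet at 1, so that is the treewidth.

1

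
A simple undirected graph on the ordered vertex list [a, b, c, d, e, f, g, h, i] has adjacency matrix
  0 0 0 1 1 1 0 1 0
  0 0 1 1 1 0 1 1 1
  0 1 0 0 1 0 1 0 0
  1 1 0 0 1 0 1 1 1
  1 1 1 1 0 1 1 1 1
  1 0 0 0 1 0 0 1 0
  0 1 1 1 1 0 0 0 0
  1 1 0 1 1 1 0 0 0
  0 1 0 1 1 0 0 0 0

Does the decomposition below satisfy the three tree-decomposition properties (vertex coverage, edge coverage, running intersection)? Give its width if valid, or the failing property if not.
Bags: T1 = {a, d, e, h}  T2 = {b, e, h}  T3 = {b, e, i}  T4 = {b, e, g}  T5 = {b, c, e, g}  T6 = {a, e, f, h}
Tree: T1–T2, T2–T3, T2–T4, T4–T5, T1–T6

No — edge (d,b) lies in no bag.

A tree decomposition must satisfy three properties: every vertex lies in some bag; for every edge, both endpoints lie together in some bag; and for every vertex, the bags containing it form a connected subtree. Here edge (d,b) lies in no bag, so the decomposition is invalid.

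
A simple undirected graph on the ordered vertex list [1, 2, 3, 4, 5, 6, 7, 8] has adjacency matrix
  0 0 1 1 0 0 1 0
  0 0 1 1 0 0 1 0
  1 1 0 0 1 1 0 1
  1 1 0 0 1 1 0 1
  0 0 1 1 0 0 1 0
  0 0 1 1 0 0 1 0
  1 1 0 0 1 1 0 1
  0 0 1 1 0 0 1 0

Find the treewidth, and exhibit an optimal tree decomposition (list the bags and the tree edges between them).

Treewidth 3.
One such decomposition:
Bags: B1 = {3, 4, 6, 7}  B2 = {1, 3, 4, 7}  B3 = {2, 3, 4, 7}  B4 = {3, 4, 5, 7}  B5 = {3, 4, 7, 8}
Tree: B1–B2, B2–B3, B3–B4, B4–B5

The largest bag has 4 vertices, giving width 3; this decomposition certifies tw(G) ≤ 3. For the lower bound: the 4 vertex sets {3,6}, {1,7}, {4}, {2} are disjoint, each induces a connected subgraph, and every pair is joined by at least one edge of G. Contracting each set to a single vertex therefore yields K_{4} as a minor, and since treewidth is minor-monotone, tw(G) ≥ tw(K_{4}) = 3. Hence tw(G) = 3 exactly.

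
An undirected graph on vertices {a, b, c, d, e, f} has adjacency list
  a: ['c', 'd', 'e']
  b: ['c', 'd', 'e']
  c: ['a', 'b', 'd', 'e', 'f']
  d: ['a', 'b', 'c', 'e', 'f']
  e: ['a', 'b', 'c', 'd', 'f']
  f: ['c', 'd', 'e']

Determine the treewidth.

A width-3 tree decomposition is:
Bags: B1 = {c, d, e, f}  B2 = {b, c, d, e}  B3 = {a, c, d, e}
Tree: B1–B2, B2–B3
Each bag holds 4 vertices, so the decomposition has width 3, which upper-bounds the treewidth. On the other hand G contains the 4-clique {a, c, d, e}. A clique must lie in a single bag of any decomposition, so no decomposition can have width below 3. Combining the bounds, tw(G) = 3.

3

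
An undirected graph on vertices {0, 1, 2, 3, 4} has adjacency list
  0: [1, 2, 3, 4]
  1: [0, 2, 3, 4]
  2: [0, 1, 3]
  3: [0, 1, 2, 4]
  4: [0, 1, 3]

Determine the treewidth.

3

A width-3 tree decomposition is:
Bags: B1 = {0, 1, 3, 4}  B2 = {0, 1, 2, 3}
Tree: B1–B2
The largest bag has 4 vertices, giving width 3; this decomposition certifies tw(G) ≤ 3. On the other hand G contains the 4-clique {0, 1, 2, 3}. A clique must lie in a single bag of any decomposition, so no decomposition can have width below 3. Combining the bounds, tw(G) = 3.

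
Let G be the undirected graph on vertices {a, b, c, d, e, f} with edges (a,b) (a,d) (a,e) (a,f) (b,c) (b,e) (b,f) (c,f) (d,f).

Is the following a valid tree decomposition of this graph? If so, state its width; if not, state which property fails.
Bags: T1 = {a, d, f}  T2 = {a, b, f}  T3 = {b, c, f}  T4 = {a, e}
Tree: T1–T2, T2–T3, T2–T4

A tree decomposition must satisfy three properties: every vertex lies in some bag; for every edge, both endpoints lie together in some bag; and for every vertex, the bags containing it form a connected subtree. Here edge (b,e) lies in no bag, so the decomposition is invalid.

No — edge (b,e) lies in no bag.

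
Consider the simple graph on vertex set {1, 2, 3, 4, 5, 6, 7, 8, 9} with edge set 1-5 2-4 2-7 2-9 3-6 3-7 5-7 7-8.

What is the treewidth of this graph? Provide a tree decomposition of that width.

Every bag has size at most 2, so the width is 2 − 1 = 1 and tw(G) ≤ 1. G has an edge, so its treewidth is at least 1. The upper and lower bounds meet at 1, so that is the treewidth.

Treewidth 1.
One such decomposition:
Bags: B1 = {3, 7}  B2 = {5, 7}  B3 = {7, 8}  B4 = {2, 7}  B5 = {2, 4}  B6 = {3, 6}  B7 = {1, 5}  B8 = {2, 9}
Tree: B1–B2, B1–B3, B1–B4, B4–B5, B1–B6, B2–B7, B4–B8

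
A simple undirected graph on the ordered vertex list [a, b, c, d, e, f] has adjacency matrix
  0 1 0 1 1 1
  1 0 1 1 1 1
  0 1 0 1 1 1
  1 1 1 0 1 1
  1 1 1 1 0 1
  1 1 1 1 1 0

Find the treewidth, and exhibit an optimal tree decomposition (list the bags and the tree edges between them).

Each bag holds 5 vertices, so the decomposition has width 4, which upper-bounds the treewidth. Conversely, {b, c, d, e, f} is a clique of size 5, and the vertices of any clique must share a bag in every tree decomposition; so some bag has ≥ 5 vertices and tw(G) ≥ 4. Therefore the treewidth is 4.

Treewidth 4.
Bags: B1 = {b, c, d, e, f}  B2 = {a, b, d, e, f}
Tree: B1–B2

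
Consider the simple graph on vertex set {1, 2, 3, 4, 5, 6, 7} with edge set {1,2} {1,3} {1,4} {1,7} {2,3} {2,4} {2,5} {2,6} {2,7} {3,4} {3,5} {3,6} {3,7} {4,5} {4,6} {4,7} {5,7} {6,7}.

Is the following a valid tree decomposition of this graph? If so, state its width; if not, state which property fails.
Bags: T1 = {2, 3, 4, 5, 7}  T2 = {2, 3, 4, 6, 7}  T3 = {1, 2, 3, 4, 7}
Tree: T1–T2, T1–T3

Vertex coverage: the bags together contain {1, 2, 3, 4, 5, 6, 7}, the full vertex set. Edge coverage: each edge of G has both endpoints in at least one bag. Running intersection: for every vertex, the bags containing it form a connected subtree. All three properties hold, so this is a valid tree decomposition of width max|bag| − 1 = 4, and hence tw(G) ≤ 4.

Yes; width 4.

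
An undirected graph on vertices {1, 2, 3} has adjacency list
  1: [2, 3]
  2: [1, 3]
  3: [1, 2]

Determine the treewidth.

2

A width-2 tree decomposition is:
Bags: B1 = {1, 2, 3}
Tree: (single bag)
A single bag containing all 3 vertices is trivially a valid decomposition of width 2. Conversely, {1, 2, 3} is a clique of size 3, and the vertices of any clique must share a bag in every tree decomposition; so some bag has ≥ 3 vertices and tw(G) ≥ 2. The upper and lower bounds meet at 2, so that is the treewidth.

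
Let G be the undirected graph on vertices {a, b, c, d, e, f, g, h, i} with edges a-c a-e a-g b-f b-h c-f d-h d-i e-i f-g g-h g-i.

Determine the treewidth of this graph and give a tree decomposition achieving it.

Treewidth 3.
Bags: B1 = {b, d, h, i}  B2 = {b, g, h, i}  B3 = {b, f, g, i}  B4 = {e, f, g, i}  B5 = {a, e, f, g}  B6 = {a, c, e, f}
Tree: B1–B2, B2–B3, B3–B4, B4–B5, B5–B6

The largest bag has 4 vertices, giving width 3; this decomposition certifies tw(G) ≤ 3. For the lower bound: the 4 vertex sets {b,d,h}, {i}, {g}, {a,c,e,f} are disjoint, each induces a connected subgraph, and every pair is joined by at least one edge of G. Contracting each set to a single vertex therefore yields K_{4} as a minor, and since treewidth is minor-monotone, tw(G) ≥ tw(K_{4}) = 3. The upper and lower bounds meet at 3, so that is the treewidth.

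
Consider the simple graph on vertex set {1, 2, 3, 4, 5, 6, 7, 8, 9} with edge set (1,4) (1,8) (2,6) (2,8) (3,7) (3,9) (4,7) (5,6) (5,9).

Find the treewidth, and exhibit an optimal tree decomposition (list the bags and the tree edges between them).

Treewidth 2.
One optimal decomposition is:
Bags: B1 = {1, 4, 8}  B2 = {4, 7, 8}  B3 = {3, 7, 8}  B4 = {3, 8, 9}  B5 = {5, 8, 9}  B6 = {5, 6, 8}  B7 = {2, 6, 8}
Tree: B1–B2, B2–B3, B3–B4, B4–B5, B5–B6, B6–B7

The largest bag has 3 vertices, giving width 2; this decomposition certifies tw(G) ≤ 2. The edges 8–1–4–7–3–9–5–6–2–8 form a cycle, so G is not a tree and its treewidth is at least 2. Combining the bounds, tw(G) = 2.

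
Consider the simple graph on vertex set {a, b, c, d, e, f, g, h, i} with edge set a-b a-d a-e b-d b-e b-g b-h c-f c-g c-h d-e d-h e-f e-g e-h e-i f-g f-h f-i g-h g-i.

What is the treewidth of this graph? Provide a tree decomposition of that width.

Each bag holds 4 vertices, so the decomposition has width 3, which upper-bounds the treewidth. Conversely, {b, d, e, h} is a clique of size 4, and the vertices of any clique must share a bag in every tree decomposition; so some bag has ≥ 4 vertices and tw(G) ≥ 3. Therefore the treewidth is 3.

Treewidth 3.
Bags: B1 = {b, e, g, h}  B2 = {b, d, e, h}  B3 = {a, b, d, e}  B4 = {e, f, g, h}  B5 = {e, f, g, i}  B6 = {c, f, g, h}
Tree: B1–B2, B2–B3, B1–B4, B4–B5, B4–B6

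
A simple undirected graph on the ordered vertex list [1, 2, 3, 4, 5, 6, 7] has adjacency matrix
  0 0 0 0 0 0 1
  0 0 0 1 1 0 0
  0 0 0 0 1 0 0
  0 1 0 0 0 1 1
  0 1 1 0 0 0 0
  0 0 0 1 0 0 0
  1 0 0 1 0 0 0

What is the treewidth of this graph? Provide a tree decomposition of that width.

Treewidth 1.
One such decomposition:
Bags: B1 = {2, 4}  B2 = {4, 7}  B3 = {4, 6}  B4 = {2, 5}  B5 = {3, 5}  B6 = {1, 7}
Tree: B1–B2, B1–B3, B1–B4, B4–B5, B2–B6

Every bag has size at most 2, so the width is 2 − 1 = 1 and tw(G) ≤ 1. Since G has at least one edge (e.g. 4–2), it is not an edgeless graph, so tw(G) ≥ 1. Therefore the treewidth is 1.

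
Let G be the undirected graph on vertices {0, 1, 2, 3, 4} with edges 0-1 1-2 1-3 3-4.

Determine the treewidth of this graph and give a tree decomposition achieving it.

Treewidth 1.
One such decomposition:
Bags: B1 = {1, 3}  B2 = {3, 4}  B3 = {1, 2}  B4 = {0, 1}
Tree: B1–B2, B1–B3, B3–B4

Every bag has size at most 2, so the width is 2 − 1 = 1 and tw(G) ≤ 1. Any graph with an edge has treewidth ≥ 1, and G has the edge 1–3. Hence tw(G) = 1 exactly.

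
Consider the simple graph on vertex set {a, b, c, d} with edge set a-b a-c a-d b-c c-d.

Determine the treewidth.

2

A width-2 tree decomposition is:
Bags: B1 = {a, b, c}  B2 = {a, c, d}
Tree: B1–B2
The largest bag has 3 vertices, giving width 2; this decomposition certifies tw(G) ≤ 2. Conversely, {a, c, d} is a clique of size 3, and the vertices of any clique must share a bag in every tree decomposition; so some bag has ≥ 3 vertices and tw(G) ≥ 2. The upper and lower bounds meet at 2, so that is the treewidth.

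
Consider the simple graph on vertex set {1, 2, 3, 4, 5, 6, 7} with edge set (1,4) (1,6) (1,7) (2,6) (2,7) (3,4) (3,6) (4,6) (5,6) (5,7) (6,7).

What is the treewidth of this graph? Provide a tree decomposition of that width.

Each bag holds 3 vertices, so the decomposition has width 2, which upper-bounds the treewidth. On the other hand G contains the 3-clique {3, 4, 6}. A clique must lie in a single bag of any decomposition, so no decomposition can have width below 2. The upper and lower bounds meet at 2, so that is the treewidth.

Treewidth 2.
One such decomposition:
Bags: B1 = {2, 6, 7}  B2 = {1, 6, 7}  B3 = {5, 6, 7}  B4 = {1, 4, 6}  B5 = {3, 4, 6}
Tree: B1–B2, B1–B3, B2–B4, B4–B5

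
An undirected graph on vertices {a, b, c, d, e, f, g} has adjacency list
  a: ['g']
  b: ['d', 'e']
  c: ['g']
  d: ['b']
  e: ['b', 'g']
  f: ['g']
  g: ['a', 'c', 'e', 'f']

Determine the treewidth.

1

A width-1 tree decomposition is:
Bags: B1 = {b, d}  B2 = {b, e}  B3 = {e, g}  B4 = {a, g}  B5 = {f, g}  B6 = {c, g}
Tree: B1–B2, B2–B3, B3–B4, B4–B5, B3–B6
The largest bag has 2 vertices, giving width 1; this decomposition certifies tw(G) ≤ 1. Any graph with an edge has treewidth ≥ 1, and G has the edge b–d. Therefore the treewidth is 1.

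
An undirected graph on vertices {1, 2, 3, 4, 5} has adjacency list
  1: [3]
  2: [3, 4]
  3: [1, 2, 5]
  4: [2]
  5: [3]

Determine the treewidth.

A width-1 tree decomposition is:
Bags: B1 = {2, 3}  B2 = {3, 5}  B3 = {1, 3}  B4 = {2, 4}
Tree: B1–B2, B2–B3, B1–B4
The largest bag has 2 vertices, giving width 1; this decomposition certifies tw(G) ≤ 1. G has an edge, so its treewidth is at least 1. Combining the bounds, tw(G) = 1.

1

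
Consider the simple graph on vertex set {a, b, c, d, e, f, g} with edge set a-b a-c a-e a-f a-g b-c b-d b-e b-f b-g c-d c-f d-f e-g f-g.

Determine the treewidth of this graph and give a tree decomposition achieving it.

The largest bag has 4 vertices, giving width 3; this decomposition certifies tw(G) ≤ 3. On the other hand G contains the 4-clique {a, b, e, g}. A clique must lie in a single bag of any decomposition, so no decomposition can have width below 3. The upper and lower bounds meet at 3, so that is the treewidth.

Treewidth 3.
Bags: B1 = {b, c, d, f}  B2 = {a, b, c, f}  B3 = {a, b, f, g}  B4 = {a, b, e, g}
Tree: B1–B2, B2–B3, B3–B4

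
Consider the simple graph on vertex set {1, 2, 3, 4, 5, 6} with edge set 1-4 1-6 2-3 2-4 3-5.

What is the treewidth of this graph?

A width-1 tree decomposition is:
Bags: B1 = {1, 6}  B2 = {1, 4}  B3 = {2, 4}  B4 = {2, 3}  B5 = {3, 5}
Tree: B1–B2, B2–B3, B3–B4, B4–B5
The largest bag has 2 vertices, giving width 1; this decomposition certifies tw(G) ≤ 1. Any graph with an edge has treewidth ≥ 1, and G has the edge 6–1. The upper and lower bounds meet at 1, so that is the treewidth.

1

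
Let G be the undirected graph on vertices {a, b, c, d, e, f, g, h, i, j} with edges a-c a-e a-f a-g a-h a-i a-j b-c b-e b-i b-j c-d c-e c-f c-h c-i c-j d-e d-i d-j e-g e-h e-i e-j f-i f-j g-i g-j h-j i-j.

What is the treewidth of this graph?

4

A width-4 tree decomposition is:
Bags: B1 = {a, c, e, i, j}  B2 = {b, c, e, i, j}  B3 = {a, c, e, h, j}  B4 = {a, c, f, i, j}  B5 = {c, d, e, i, j}  B6 = {a, e, g, i, j}
Tree: B1–B2, B1–B3, B1–B4, B2–B5, B1–B6
Each bag holds 5 vertices, so the decomposition has width 4, which upper-bounds the treewidth. For the lower bound, the 5 vertices {a, c, e, h, j} are pairwise adjacent, and any tree decomposition puts a clique entirely inside one bag — forcing width ≥ 4. The upper and lower bounds meet at 4, so that is the treewidth.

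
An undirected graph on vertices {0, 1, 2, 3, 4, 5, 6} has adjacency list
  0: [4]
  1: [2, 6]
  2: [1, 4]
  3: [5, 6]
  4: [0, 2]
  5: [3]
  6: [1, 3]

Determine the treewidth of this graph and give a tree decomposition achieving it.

Treewidth 1.
One such decomposition:
Bags: B1 = {0, 4}  B2 = {2, 4}  B3 = {1, 2}  B4 = {1, 6}  B5 = {3, 6}  B6 = {3, 5}
Tree: B1–B2, B2–B3, B3–B4, B4–B5, B5–B6

The largest bag has 2 vertices, giving width 1; this decomposition certifies tw(G) ≤ 1. G has an edge, so its treewidth is at least 1. Therefore the treewidth is 1.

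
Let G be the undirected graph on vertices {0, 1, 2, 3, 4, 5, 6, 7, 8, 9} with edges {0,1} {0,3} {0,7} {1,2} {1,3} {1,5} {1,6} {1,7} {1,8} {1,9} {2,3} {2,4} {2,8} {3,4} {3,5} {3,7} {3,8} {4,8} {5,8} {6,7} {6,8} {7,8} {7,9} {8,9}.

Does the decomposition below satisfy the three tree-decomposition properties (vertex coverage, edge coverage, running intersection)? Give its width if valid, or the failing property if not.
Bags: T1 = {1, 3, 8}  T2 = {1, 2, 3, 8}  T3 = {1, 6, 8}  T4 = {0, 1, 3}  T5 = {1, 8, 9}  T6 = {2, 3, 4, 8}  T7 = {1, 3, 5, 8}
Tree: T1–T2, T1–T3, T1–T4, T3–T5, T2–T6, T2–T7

No — vertex 7 appears in no bag.

A tree decomposition must satisfy three properties: every vertex lies in some bag; for every edge, both endpoints lie together in some bag; and for every vertex, the bags containing it form a connected subtree. Here vertex 7 appears in no bag, so the decomposition is invalid.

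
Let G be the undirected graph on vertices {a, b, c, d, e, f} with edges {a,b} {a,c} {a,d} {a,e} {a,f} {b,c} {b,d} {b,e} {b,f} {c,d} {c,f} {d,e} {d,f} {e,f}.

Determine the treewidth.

A width-4 tree decomposition is:
Bags: B1 = {a, b, c, d, f}  B2 = {a, b, d, e, f}
Tree: B1–B2
Every bag has size at most 5, so the width is 5 − 1 = 4 and tw(G) ≤ 4. For the lower bound, the 5 vertices {a, b, d, e, f} are pairwise adjacent, and any tree decomposition puts a clique entirely inside one bag — forcing width ≥ 4. The upper and lower bounds meet at 4, so that is the treewidth.

4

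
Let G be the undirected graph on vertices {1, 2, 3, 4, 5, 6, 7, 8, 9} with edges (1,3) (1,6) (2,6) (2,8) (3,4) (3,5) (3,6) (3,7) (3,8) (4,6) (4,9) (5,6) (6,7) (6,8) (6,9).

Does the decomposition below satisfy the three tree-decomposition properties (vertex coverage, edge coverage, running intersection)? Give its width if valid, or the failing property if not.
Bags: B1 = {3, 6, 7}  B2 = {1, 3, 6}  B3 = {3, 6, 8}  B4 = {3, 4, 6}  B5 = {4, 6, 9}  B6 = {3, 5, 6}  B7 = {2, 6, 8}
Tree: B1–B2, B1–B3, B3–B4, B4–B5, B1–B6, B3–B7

Yes; width 2.

Checking the three conditions: (i) the bags cover all of {1, 2, 3, 4, 5, 6, 7, 8, 9}; (ii) for each edge, some bag contains both endpoints; (iii) the bags containing any fixed vertex form a subtree. All hold, so the decomposition is valid with width 3 − 1 = 2.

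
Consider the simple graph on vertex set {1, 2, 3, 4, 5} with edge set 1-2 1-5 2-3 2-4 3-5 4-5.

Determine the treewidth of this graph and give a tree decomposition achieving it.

Treewidth 2.
One such decomposition:
Bags: B1 = {2, 3, 5}  B2 = {1, 2, 5}  B3 = {2, 4, 5}
Tree: B1–B2, B2–B3

The largest bag has 3 vertices, giving width 2; this decomposition certifies tw(G) ≤ 2. The edges 5–3–2–1–5 form a cycle, so G is not a tree and its treewidth is at least 2. Therefore the treewidth is 2.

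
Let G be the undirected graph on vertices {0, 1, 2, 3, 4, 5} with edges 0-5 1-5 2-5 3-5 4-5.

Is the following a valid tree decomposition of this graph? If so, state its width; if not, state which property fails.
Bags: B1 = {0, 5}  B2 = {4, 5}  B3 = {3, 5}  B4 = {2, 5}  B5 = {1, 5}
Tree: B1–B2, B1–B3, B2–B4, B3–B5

Checking the three conditions: (i) the bags cover all of {0, 1, 2, 3, 4, 5}; (ii) for each edge, some bag contains both endpoints; (iii) the bags containing any fixed vertex form a subtree. All hold, so the decomposition is valid with width 2 − 1 = 1.

Yes; width 1.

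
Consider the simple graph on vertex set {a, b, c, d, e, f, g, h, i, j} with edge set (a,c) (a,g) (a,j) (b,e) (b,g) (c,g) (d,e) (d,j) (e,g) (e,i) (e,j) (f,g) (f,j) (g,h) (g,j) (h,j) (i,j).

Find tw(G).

2

A width-2 tree decomposition is:
Bags: B1 = {e, g, j}  B2 = {a, g, j}  B3 = {f, g, j}  B4 = {d, e, j}  B5 = {b, e, g}  B6 = {a, c, g}  B7 = {g, h, j}  B8 = {e, i, j}
Tree: B1–B2, B2–B3, B1–B4, B1–B5, B2–B6, B1–B7, B4–B8
Each bag holds 3 vertices, so the decomposition has width 2, which upper-bounds the treewidth. For the lower bound, the 3 vertices {d, e, j} are pairwise adjacent, and any tree decomposition puts a clique entirely inside one bag — forcing width ≥ 2. Therefore the treewidth is 2.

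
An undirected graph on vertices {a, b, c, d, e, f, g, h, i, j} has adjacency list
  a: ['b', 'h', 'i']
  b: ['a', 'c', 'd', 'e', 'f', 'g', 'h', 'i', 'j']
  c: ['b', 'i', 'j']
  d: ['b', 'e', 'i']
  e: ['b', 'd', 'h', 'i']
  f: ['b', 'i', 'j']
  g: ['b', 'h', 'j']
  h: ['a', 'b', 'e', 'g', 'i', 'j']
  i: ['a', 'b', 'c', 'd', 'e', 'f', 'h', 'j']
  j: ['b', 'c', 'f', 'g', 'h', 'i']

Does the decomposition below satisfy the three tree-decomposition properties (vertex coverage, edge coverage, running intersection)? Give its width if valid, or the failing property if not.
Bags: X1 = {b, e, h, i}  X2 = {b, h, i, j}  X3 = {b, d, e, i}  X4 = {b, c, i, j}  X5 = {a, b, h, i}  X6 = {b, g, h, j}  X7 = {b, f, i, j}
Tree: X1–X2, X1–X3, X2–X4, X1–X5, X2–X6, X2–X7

Vertex coverage: the bags together contain {a, b, c, d, e, f, g, h, i, j}, the full vertex set. Edge coverage: each edge of G has both endpoints in at least one bag. Running intersection: for every vertex, the bags containing it form a connected subtree. All three properties hold, so this is a valid tree decomposition of width max|bag| − 1 = 3, and hence tw(G) ≤ 3.

Yes; width 3.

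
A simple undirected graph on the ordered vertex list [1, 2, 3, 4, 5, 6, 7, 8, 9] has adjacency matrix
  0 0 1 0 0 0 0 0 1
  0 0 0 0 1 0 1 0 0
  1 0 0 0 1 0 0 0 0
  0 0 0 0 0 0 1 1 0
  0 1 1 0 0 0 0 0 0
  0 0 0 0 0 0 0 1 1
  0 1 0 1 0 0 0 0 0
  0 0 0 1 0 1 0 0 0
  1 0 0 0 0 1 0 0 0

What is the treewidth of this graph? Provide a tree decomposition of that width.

Each bag holds 3 vertices, so the decomposition has width 2, which upper-bounds the treewidth. For the lower bound, G contains the cycle 2–7–4–8–6–9–1–3–5–2, so G is not a forest; only forests have treewidth ≤ 1, hence tw(G) ≥ 2. The upper and lower bounds meet at 2, so that is the treewidth.

Treewidth 2.
One optimal decomposition is:
Bags: B1 = {2, 4, 7}  B2 = {2, 4, 8}  B3 = {2, 6, 8}  B4 = {2, 6, 9}  B5 = {1, 2, 9}  B6 = {1, 2, 3}  B7 = {2, 3, 5}
Tree: B1–B2, B2–B3, B3–B4, B4–B5, B5–B6, B6–B7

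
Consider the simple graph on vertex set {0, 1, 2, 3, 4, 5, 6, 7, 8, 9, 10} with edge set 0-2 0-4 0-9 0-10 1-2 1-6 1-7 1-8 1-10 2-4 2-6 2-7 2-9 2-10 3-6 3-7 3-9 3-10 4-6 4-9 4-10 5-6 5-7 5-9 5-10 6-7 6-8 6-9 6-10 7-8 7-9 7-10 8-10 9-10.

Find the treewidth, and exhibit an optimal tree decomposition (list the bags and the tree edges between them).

Every bag has size at most 5, so the width is 5 − 1 = 4 and tw(G) ≤ 4. On the other hand G contains the 5-clique {0, 2, 4, 9, 10}. A clique must lie in a single bag of any decomposition, so no decomposition can have width below 4. Combining the bounds, tw(G) = 4.

Treewidth 4.
One such decomposition:
Bags: B1 = {2, 6, 7, 9, 10}  B2 = {2, 4, 6, 9, 10}  B3 = {0, 2, 4, 9, 10}  B4 = {3, 6, 7, 9, 10}  B5 = {5, 6, 7, 9, 10}  B6 = {1, 2, 6, 7, 10}  B7 = {1, 6, 7, 8, 10}
Tree: B1–B2, B2–B3, B1–B4, B1–B5, B1–B6, B6–B7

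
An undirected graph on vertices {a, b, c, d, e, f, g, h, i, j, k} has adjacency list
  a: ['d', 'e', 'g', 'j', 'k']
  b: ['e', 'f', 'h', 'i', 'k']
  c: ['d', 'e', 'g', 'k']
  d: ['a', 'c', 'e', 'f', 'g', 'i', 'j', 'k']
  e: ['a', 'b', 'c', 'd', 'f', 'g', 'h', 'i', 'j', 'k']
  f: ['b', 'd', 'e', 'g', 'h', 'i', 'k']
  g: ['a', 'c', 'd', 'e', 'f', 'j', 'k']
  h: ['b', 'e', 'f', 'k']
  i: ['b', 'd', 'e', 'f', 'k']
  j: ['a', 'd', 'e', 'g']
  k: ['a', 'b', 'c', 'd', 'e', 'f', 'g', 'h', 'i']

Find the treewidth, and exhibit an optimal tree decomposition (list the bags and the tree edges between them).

Treewidth 4.
One such decomposition:
Bags: B1 = {d, e, f, g, k}  B2 = {a, d, e, g, k}  B3 = {a, d, e, g, j}  B4 = {d, e, f, i, k}  B5 = {b, e, f, i, k}  B6 = {c, d, e, g, k}  B7 = {b, e, f, h, k}
Tree: B1–B2, B2–B3, B1–B4, B4–B5, B2–B6, B5–B7

The largest bag has 5 vertices, giving width 4; this decomposition certifies tw(G) ≤ 4. For the lower bound, the 5 vertices {a, d, e, g, j} are pairwise adjacent, and any tree decomposition puts a clique entirely inside one bag — forcing width ≥ 4. Therefore the treewidth is 4.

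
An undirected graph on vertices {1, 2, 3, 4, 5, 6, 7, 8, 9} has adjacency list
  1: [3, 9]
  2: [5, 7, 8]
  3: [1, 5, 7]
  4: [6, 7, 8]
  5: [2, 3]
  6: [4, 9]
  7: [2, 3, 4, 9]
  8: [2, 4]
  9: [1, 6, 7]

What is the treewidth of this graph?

3

A width-3 tree decomposition is:
Bags: B1 = {2, 4, 6, 8}  B2 = {2, 4, 6, 7}  B3 = {2, 6, 7, 9}  B4 = {2, 5, 7, 9}  B5 = {3, 5, 7, 9}  B6 = {1, 3, 5, 9}
Tree: B1–B2, B2–B3, B3–B4, B4–B5, B5–B6
Each bag holds 4 vertices, so the decomposition has width 3, which upper-bounds the treewidth. For the lower bound: the 4 vertex sets {4,6,8}, {2}, {7}, {1,3,5,9} are disjoint, each induces a connected subgraph, and every pair is joined by at least one edge of G. Contracting each set to a single vertex therefore yields K_{4} as a minor, and since treewidth is minor-monotone, tw(G) ≥ tw(K_{4}) = 3. The upper and lower bounds meet at 3, so that is the treewidth.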